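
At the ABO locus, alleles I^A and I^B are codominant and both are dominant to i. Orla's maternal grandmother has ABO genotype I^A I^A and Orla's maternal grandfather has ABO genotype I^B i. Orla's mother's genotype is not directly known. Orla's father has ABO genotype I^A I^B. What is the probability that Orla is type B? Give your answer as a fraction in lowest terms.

Orla's mother's ABO genotype from I^A I^A × I^B i: 1/2 I^A I^B, 1/2 I^A i.
Crossing each possibility with the father I^A I^B and summing P(type B): 1/2·1/4 + 1/2·1/4 = 1/4.

1/4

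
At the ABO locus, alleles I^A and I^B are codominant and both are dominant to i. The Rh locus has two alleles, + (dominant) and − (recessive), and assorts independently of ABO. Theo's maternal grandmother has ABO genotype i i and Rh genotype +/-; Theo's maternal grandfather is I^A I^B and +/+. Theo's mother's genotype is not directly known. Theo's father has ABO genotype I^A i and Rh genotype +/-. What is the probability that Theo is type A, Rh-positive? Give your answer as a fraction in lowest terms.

Theo's mother's ABO genotype from i i × I^A I^B: 1/2 I^A i, 1/2 I^B i.
Crossing each possibility with the father I^A i and summing P(type A): 1/2·3/4 + 1/2·1/4 = 1/2.
Similarly for Rh via the mother's Rh distribution: P(Rh+) = 7/8.
Independent loci: 1/2 × 7/8 = 7/16.

7/16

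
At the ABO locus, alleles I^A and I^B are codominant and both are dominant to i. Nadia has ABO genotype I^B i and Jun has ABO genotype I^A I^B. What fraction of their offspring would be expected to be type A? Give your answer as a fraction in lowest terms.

1/4

ABO cross I^B i × I^A I^B → offspring phenotypes: 1/4 A, 1/2 B, 1/4 AB.
So P(type A) = 1/4.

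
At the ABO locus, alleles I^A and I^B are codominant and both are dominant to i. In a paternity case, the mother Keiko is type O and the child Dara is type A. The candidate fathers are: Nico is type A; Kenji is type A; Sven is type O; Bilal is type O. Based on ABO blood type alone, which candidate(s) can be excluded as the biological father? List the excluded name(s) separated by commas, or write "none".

Sven, Bilal

A candidate is excluded only if no genotype consistent with his phenotype could produce a type A child with a type O mother.
Sven (type O): no genotype consistent with that phenotype can produce a type-A child with a type-O mother.
Bilal (type O): no genotype consistent with that phenotype can produce a type-A child with a type-O mother.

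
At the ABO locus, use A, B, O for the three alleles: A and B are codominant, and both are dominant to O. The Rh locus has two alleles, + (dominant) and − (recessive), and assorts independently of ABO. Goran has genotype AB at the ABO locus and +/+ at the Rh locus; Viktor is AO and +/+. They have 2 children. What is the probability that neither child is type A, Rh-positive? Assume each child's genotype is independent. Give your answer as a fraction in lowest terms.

ABO cross AB × AO → 1/2 A, 1/4 B, 1/4 AB.
Rh cross +/+ × +/+ → 1 Rh+; so P(type A, Rh-positive) = 1/2 × 1 = 1/2 per child.
P(not type A, Rh-positive) = 1/2 for one child; (1/2)^2 = 1/4.

1/4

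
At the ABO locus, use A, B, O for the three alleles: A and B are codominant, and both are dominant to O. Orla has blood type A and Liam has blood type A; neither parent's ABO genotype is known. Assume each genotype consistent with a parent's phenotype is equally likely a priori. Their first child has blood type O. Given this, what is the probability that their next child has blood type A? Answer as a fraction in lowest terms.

Possible genotypes: Orla ∈ {AA, AO}; Liam ∈ {AA, AO}.
Weight each parental genotype pair by prior × P(type-O child):
  AO × AO: posterior weight 1; P(next child type A) = 3/4.
Weighted sum = 3/4.

3/4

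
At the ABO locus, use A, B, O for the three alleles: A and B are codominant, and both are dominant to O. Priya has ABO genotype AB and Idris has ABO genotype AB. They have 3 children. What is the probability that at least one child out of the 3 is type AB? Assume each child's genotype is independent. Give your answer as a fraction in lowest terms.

7/8

ABO cross AB × AB → 1/4 A, 1/4 B, 1/2 AB.
So P(type AB) = 1/2 per child.
P(none) = (1/2)^3 = 1/8; P(at least one) = 1 − 1/8 = 7/8.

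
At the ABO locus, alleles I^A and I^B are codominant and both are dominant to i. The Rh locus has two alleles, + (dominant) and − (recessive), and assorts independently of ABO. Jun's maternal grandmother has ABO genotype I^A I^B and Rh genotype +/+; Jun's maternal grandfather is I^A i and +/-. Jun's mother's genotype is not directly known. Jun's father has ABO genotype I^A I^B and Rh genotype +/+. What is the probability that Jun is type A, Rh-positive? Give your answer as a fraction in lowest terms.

Jun's mother's ABO genotype from I^A I^B × I^A i: 1/4 I^A I^A, 1/4 I^A I^B, 1/4 I^A i, 1/4 I^B i.
Crossing each possibility with the father I^A I^B and summing P(type A): 1/4·1/2 + 1/4·1/4 + 1/4·1/2 + 1/4·1/4 = 3/8.
Similarly for Rh via the mother's Rh distribution: P(Rh+) = 1.
Independent loci: 3/8 × 1 = 3/8.

3/8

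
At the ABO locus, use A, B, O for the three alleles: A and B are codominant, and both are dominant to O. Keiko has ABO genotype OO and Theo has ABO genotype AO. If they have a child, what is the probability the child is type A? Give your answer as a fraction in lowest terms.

1/2

ABO cross OO × AO → offspring phenotypes: 1/2 O, 1/2 A.
So P(type A) = 1/2.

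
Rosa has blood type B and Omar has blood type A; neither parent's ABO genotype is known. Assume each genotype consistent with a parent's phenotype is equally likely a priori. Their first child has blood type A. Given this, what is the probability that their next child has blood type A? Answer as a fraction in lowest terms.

Possible genotypes: Rosa ∈ {I^B I^B, I^B i}; Omar ∈ {I^A I^A, I^A i}.
Weight each parental genotype pair by prior × P(type-A child):
  I^B i × I^A I^A: posterior weight 2/3; P(next child type A) = 1/2.
  I^B i × I^A i: posterior weight 1/3; P(next child type A) = 1/4.
Weighted sum = 5/12.

5/12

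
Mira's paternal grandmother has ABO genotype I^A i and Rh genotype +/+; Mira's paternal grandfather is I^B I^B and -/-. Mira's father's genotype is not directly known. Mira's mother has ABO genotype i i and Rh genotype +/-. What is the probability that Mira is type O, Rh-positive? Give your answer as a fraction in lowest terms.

Mira's father's ABO genotype from I^A i × I^B I^B: 1/2 I^A I^B, 1/2 I^B i.
Crossing each possibility with the mother i i and summing P(type O): 1/2·0 + 1/2·1/2 = 1/4.
Similarly for Rh via the father's Rh distribution: P(Rh+) = 3/4.
Independent loci: 1/4 × 3/4 = 3/16.

3/16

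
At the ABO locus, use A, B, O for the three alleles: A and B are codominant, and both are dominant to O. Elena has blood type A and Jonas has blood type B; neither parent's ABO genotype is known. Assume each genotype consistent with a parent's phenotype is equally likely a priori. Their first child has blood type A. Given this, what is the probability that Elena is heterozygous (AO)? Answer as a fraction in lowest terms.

1/3

Possible genotypes: Elena ∈ {AA, AO}; Jonas ∈ {BB, BO}.
Weight each parental genotype pair by prior × P(type-A child):
  AA × BO: posterior weight 2/3.
  AO × BO: posterior weight 1/3.
Sum the posterior weight over pairs where Elena is AO: 1/3.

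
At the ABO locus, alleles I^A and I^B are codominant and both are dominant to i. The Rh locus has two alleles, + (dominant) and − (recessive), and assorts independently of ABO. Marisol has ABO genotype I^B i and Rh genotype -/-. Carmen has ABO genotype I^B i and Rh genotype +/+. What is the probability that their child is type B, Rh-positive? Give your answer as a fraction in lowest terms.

ABO cross I^B i × I^B i → offspring phenotypes: 1/4 O, 3/4 B.
Rh cross -/- × +/+ → 1 Rh+.
Independent loci: P(type B, Rh-positive) = 3/4 × 1 = 3/4.

3/4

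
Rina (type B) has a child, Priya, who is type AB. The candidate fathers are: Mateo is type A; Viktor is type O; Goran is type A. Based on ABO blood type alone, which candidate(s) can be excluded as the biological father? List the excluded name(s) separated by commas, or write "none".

A candidate is excluded only if no genotype consistent with his phenotype could produce a type AB child with a type B mother.
Viktor (type O): no genotype consistent with that phenotype can produce a type-AB child with a type-B mother.

Viktor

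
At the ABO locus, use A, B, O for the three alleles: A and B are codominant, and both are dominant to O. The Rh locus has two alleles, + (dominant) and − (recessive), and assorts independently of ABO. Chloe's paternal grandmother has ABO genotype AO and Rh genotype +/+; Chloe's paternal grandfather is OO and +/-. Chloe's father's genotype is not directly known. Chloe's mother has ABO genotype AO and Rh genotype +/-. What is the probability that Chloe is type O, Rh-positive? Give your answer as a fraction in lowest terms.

Chloe's father's ABO genotype from AO × OO: 1/2 AO, 1/2 OO.
Crossing each possibility with the mother AO and summing P(type O): 1/2·1/4 + 1/2·1/2 = 3/8.
Similarly for Rh via the father's Rh distribution: P(Rh+) = 7/8.
Independent loci: 3/8 × 7/8 = 21/64.

21/64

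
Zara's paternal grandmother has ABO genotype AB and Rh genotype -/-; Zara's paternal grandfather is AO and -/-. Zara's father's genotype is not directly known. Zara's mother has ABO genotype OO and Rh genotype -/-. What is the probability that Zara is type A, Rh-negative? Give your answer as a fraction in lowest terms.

Zara's father's ABO genotype from AB × AO: 1/4 AA, 1/4 AB, 1/4 AO, 1/4 BO.
Crossing each possibility with the mother OO and summing P(type A): 1/4·1 + 1/4·1/2 + 1/4·1/2 + 1/4·0 = 1/2.
Similarly for Rh via the father's Rh distribution: P(Rh-) = 1.
Independent loci: 1/2 × 1 = 1/2.

1/2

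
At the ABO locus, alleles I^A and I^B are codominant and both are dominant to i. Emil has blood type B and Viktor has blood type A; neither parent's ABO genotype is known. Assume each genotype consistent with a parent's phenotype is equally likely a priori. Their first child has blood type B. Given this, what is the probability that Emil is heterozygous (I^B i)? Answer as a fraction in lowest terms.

Possible genotypes: Emil ∈ {I^B I^B, I^B i}; Viktor ∈ {I^A I^A, I^A i}.
Weight each parental genotype pair by prior × P(type-B child):
  I^B I^B × I^A i: posterior weight 2/3.
  I^B i × I^A i: posterior weight 1/3.
Sum the posterior weight over pairs where Emil is I^B i: 1/3.

1/3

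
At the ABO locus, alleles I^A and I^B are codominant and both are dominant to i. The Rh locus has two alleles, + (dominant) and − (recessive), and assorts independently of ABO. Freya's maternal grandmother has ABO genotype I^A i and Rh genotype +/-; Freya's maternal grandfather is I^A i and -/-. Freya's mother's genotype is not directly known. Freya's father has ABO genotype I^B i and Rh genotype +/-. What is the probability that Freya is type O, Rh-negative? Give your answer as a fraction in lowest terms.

3/32

Freya's mother's ABO genotype from I^A i × I^A i: 1/4 I^A I^A, 1/2 I^A i, 1/4 i i.
Crossing each possibility with the father I^B i and summing P(type O): 1/4·0 + 1/2·1/4 + 1/4·1/2 = 1/4.
Similarly for Rh via the mother's Rh distribution: P(Rh-) = 3/8.
Independent loci: 1/4 × 3/8 = 3/32.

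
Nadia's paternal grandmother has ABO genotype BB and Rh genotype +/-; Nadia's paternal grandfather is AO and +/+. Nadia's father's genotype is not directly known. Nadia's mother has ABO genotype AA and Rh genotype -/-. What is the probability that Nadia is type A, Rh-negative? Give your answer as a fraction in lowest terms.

Nadia's father's ABO genotype from BB × AO: 1/2 AB, 1/2 BO.
Crossing each possibility with the mother AA and summing P(type A): 1/2·1/2 + 1/2·1/2 = 1/2.
Similarly for Rh via the father's Rh distribution: P(Rh-) = 1/4.
Independent loci: 1/2 × 1/4 = 1/8.

1/8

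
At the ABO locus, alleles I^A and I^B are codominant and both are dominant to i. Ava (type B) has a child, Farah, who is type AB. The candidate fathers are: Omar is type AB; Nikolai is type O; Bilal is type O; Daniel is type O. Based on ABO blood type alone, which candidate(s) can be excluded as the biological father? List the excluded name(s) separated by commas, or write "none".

A candidate is excluded only if no genotype consistent with his phenotype could produce a type AB child with a type B mother.
Nikolai (type O): no genotype consistent with that phenotype can produce a type-AB child with a type-B mother.
Bilal (type O): no genotype consistent with that phenotype can produce a type-AB child with a type-B mother.
Daniel (type O): no genotype consistent with that phenotype can produce a type-AB child with a type-B mother.

Nikolai, Bilal, Daniel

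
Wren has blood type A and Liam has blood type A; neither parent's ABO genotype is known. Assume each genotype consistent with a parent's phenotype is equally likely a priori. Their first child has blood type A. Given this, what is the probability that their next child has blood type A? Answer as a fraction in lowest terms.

Possible genotypes: Wren ∈ {AA, AO}; Liam ∈ {AA, AO}.
Weight each parental genotype pair by prior × P(type-A child):
  AA × AA: posterior weight 4/15; P(next child type A) = 1.
  AA × AO: posterior weight 4/15; P(next child type A) = 1.
  AO × AA: posterior weight 4/15; P(next child type A) = 1.
  AO × AO: posterior weight 1/5; P(next child type A) = 3/4.
Weighted sum = 19/20.

19/20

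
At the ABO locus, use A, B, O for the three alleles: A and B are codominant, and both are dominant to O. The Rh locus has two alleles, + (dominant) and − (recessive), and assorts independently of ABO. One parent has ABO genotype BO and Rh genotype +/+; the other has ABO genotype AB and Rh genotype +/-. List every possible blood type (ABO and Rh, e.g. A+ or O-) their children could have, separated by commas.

Gametes from BO × AB give offspring ABO genotypes AB, AO, BB, BO, i.e. phenotypes A, B, AB.
Rh cross +/+ × +/- → phenotypes Rh+.
Combining independently: A+, B+, AB+.

A+, B+, AB+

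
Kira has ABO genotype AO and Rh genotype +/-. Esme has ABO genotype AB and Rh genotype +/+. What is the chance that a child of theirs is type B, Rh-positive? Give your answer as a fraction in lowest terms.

ABO cross AO × AB → offspring phenotypes: 1/2 A, 1/4 B, 1/4 AB.
Rh cross +/- × +/+ → 1 Rh+.
Independent loci: P(type B, Rh-positive) = 1/4 × 1 = 1/4.

1/4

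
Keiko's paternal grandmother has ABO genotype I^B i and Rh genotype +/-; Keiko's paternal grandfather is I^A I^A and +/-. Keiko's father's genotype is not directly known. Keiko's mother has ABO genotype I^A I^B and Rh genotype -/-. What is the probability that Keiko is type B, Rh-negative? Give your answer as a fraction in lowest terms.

1/8

Keiko's father's ABO genotype from I^B i × I^A I^A: 1/2 I^A I^B, 1/2 I^A i.
Crossing each possibility with the mother I^A I^B and summing P(type B): 1/2·1/4 + 1/2·1/4 = 1/4.
Similarly for Rh via the father's Rh distribution: P(Rh-) = 1/2.
Independent loci: 1/4 × 1/2 = 1/8.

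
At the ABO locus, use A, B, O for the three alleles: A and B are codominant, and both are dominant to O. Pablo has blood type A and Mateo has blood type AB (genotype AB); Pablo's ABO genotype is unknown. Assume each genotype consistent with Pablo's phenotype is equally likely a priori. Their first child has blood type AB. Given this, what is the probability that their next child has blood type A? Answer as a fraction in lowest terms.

Possible genotypes: Pablo ∈ {AA, AO}; Mateo ∈ {AB}.
Weight each parental genotype pair by prior × P(type-AB child):
  AA × AB: posterior weight 2/3; P(next child type A) = 1/2.
  AO × AB: posterior weight 1/3; P(next child type A) = 1/2.
Weighted sum = 1/2.

1/2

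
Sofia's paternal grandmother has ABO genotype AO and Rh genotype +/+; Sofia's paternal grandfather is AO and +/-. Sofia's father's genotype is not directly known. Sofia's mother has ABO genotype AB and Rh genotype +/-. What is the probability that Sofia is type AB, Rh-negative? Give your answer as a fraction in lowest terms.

1/32

Sofia's father's ABO genotype from AO × AO: 1/4 AA, 1/2 AO, 1/4 OO.
Crossing each possibility with the mother AB and summing P(type AB): 1/4·1/2 + 1/2·1/4 + 1/4·0 = 1/4.
Similarly for Rh via the father's Rh distribution: P(Rh-) = 1/8.
Independent loci: 1/4 × 1/8 = 1/32.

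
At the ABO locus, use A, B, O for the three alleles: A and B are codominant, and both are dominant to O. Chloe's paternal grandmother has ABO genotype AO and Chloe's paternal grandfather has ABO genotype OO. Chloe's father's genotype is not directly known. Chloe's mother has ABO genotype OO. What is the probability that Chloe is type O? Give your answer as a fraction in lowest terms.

Chloe's father's ABO genotype from AO × OO: 1/2 AO, 1/2 OO.
Crossing each possibility with the mother OO and summing P(type O): 1/2·1/2 + 1/2·1 = 3/4.

3/4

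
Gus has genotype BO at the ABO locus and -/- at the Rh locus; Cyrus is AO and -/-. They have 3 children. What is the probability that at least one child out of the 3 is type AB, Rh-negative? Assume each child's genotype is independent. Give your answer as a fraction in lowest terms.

ABO cross BO × AO → 1/4 O, 1/4 A, 1/4 B, 1/4 AB.
Rh cross -/- × -/- → 1 Rh-; so P(type AB, Rh-negative) = 1/4 × 1 = 1/4 per child.
P(none) = (3/4)^3 = 27/64; P(at least one) = 1 − 27/64 = 37/64.

37/64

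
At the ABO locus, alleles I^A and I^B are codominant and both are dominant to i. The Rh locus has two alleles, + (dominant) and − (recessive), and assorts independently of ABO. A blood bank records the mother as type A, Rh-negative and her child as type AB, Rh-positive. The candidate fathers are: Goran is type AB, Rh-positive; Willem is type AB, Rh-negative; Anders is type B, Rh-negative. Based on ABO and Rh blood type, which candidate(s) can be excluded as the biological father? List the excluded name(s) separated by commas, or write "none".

Willem, Anders

A candidate is excluded only if no genotype consistent with his phenotype could produce a type AB, Rh-positive child with a type A, Rh-negative mother.
Willem (type AB, Rh-): no genotype consistent with that phenotype can produce a type-AB Rh+ child with a type-A mother.
Anders (type B, Rh-): no genotype consistent with that phenotype can produce a type-AB Rh+ child with a type-A mother.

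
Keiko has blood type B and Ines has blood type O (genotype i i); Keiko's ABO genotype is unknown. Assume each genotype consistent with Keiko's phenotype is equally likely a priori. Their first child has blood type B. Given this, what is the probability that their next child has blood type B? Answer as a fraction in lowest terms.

5/6

Possible genotypes: Keiko ∈ {I^B I^B, I^B i}; Ines ∈ {i i}.
Weight each parental genotype pair by prior × P(type-B child):
  I^B I^B × i i: posterior weight 2/3; P(next child type B) = 1.
  I^B i × i i: posterior weight 1/3; P(next child type B) = 1/2.
Weighted sum = 5/6.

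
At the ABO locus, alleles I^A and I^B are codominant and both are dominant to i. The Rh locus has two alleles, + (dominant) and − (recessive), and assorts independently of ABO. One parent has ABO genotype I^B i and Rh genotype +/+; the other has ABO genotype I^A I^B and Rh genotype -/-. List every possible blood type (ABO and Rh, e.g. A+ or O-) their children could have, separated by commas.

A+, B+, AB+

Gametes from I^B i × I^A I^B give offspring ABO genotypes I^A I^B, I^A i, I^B I^B, I^B i, i.e. phenotypes A, B, AB.
Rh cross +/+ × -/- → phenotypes Rh+.
Combining independently: A+, B+, AB+.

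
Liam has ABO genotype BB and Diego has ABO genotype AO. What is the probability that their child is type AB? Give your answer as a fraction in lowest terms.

ABO cross BB × AO → offspring phenotypes: 1/2 B, 1/2 AB.
So P(type AB) = 1/2.

1/2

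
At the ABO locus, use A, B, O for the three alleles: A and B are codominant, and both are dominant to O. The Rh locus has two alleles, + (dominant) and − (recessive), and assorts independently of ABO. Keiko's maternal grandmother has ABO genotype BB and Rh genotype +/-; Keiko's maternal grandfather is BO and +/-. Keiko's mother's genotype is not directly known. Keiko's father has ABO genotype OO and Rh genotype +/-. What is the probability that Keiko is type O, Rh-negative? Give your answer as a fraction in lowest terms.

Keiko's mother's ABO genotype from BB × BO: 1/2 BB, 1/2 BO.
Crossing each possibility with the father OO and summing P(type O): 1/2·0 + 1/2·1/2 = 1/4.
Similarly for Rh via the mother's Rh distribution: P(Rh-) = 1/4.
Independent loci: 1/4 × 1/4 = 1/16.

1/16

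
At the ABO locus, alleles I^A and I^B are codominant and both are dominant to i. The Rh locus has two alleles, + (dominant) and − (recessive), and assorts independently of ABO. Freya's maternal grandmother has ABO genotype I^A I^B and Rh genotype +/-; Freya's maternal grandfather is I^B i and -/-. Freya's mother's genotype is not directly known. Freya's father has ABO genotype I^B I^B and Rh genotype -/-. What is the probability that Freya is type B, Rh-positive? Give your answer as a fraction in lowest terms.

3/16

Freya's mother's ABO genotype from I^A I^B × I^B i: 1/4 I^A I^B, 1/4 I^A i, 1/4 I^B I^B, 1/4 I^B i.
Crossing each possibility with the father I^B I^B and summing P(type B): 1/4·1/2 + 1/4·1/2 + 1/4·1 + 1/4·1 = 3/4.
Similarly for Rh via the mother's Rh distribution: P(Rh+) = 1/4.
Independent loci: 3/4 × 1/4 = 3/16.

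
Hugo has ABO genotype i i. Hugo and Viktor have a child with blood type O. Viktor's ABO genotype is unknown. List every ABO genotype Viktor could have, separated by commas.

For each candidate genotype of Viktor, check whether crossing it with i i can produce every observed child phenotype.
  I^A I^A → possible child types {A} ✗
  I^A I^B → possible child types {A, B} ✗
  I^A i → possible child types {O, A} ✓
  I^B I^B → possible child types {B} ✗
  I^B i → possible child types {O, B} ✓
  i i → possible child types {O} ✓

I^A i, I^B i, i i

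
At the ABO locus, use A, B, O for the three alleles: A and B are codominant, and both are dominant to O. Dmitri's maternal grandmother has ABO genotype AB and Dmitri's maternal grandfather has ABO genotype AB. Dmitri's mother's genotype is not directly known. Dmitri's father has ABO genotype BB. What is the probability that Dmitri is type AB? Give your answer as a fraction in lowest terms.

Dmitri's mother's ABO genotype from AB × AB: 1/4 AA, 1/2 AB, 1/4 BB.
Crossing each possibility with the father BB and summing P(type AB): 1/4·1 + 1/2·1/2 + 1/4·0 = 1/2.

1/2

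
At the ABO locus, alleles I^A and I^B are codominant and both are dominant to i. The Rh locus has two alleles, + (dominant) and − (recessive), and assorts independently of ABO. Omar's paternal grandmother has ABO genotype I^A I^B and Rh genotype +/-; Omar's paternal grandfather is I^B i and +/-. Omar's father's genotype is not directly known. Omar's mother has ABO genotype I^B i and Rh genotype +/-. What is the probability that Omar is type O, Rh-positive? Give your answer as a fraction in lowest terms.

Omar's father's ABO genotype from I^A I^B × I^B i: 1/4 I^A I^B, 1/4 I^A i, 1/4 I^B I^B, 1/4 I^B i.
Crossing each possibility with the mother I^B i and summing P(type O): 1/4·0 + 1/4·1/4 + 1/4·0 + 1/4·1/4 = 1/8.
Similarly for Rh via the father's Rh distribution: P(Rh+) = 3/4.
Independent loci: 1/8 × 3/4 = 3/32.

3/32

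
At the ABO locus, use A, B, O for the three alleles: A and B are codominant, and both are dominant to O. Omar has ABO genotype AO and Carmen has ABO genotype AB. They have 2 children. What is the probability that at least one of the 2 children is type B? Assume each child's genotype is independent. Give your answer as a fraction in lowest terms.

7/16

ABO cross AO × AB → 1/2 A, 1/4 B, 1/4 AB.
So P(type B) = 1/4 per child.
P(none) = (3/4)^2 = 9/16; P(at least one) = 1 − 9/16 = 7/16.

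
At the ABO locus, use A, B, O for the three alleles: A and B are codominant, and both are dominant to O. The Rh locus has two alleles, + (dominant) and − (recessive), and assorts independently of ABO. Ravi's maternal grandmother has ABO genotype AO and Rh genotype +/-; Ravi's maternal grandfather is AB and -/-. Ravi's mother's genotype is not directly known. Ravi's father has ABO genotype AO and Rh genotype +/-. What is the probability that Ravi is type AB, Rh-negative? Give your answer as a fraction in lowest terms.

Ravi's mother's ABO genotype from AO × AB: 1/4 AA, 1/4 AB, 1/4 AO, 1/4 BO.
Crossing each possibility with the father AO and summing P(type AB): 1/4·0 + 1/4·1/4 + 1/4·0 + 1/4·1/4 = 1/8.
Similarly for Rh via the mother's Rh distribution: P(Rh-) = 3/8.
Independent loci: 1/8 × 3/8 = 3/64.

3/64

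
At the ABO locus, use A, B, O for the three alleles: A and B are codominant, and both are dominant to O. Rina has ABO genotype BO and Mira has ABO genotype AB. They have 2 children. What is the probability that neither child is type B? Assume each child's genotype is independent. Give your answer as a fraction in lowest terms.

ABO cross BO × AB → 1/4 A, 1/2 B, 1/4 AB.
So P(type B) = 1/2 per child.
P(not type B) = 1/2 for one child; (1/2)^2 = 1/4.

1/4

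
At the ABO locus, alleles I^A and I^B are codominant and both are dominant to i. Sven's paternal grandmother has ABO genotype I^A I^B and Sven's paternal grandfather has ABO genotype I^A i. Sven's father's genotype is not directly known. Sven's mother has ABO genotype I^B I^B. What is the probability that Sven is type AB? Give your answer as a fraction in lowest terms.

1/2

Sven's father's ABO genotype from I^A I^B × I^A i: 1/4 I^A I^A, 1/4 I^A I^B, 1/4 I^A i, 1/4 I^B i.
Crossing each possibility with the mother I^B I^B and summing P(type AB): 1/4·1 + 1/4·1/2 + 1/4·1/2 + 1/4·0 = 1/2.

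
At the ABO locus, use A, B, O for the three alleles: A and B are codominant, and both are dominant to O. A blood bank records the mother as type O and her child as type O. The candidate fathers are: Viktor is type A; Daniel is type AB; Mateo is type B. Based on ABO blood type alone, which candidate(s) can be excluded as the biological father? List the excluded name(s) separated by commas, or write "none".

A candidate is excluded only if no genotype consistent with his phenotype could produce a type O child with a type O mother.
Daniel (type AB): no genotype consistent with that phenotype can produce a type-O child with a type-O mother.

Daniel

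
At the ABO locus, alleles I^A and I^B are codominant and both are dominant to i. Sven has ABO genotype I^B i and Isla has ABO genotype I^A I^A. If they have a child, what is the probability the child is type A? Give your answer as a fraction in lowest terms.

ABO cross I^B i × I^A I^A → offspring phenotypes: 1/2 A, 1/2 AB.
So P(type A) = 1/2.

1/2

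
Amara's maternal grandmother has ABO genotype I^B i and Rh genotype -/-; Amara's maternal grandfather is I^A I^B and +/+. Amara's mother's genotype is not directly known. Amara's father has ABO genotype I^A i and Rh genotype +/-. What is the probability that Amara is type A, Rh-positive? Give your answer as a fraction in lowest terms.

9/32

Amara's mother's ABO genotype from I^B i × I^A I^B: 1/4 I^A I^B, 1/4 I^A i, 1/4 I^B I^B, 1/4 I^B i.
Crossing each possibility with the father I^A i and summing P(type A): 1/4·1/2 + 1/4·3/4 + 1/4·0 + 1/4·1/4 = 3/8.
Similarly for Rh via the mother's Rh distribution: P(Rh+) = 3/4.
Independent loci: 3/8 × 3/4 = 9/32.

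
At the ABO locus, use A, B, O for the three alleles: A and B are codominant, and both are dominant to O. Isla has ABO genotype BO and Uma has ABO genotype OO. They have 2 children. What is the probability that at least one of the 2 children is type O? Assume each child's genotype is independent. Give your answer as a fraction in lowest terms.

ABO cross BO × OO → 1/2 O, 1/2 B.
So P(type O) = 1/2 per child.
P(none) = (1/2)^2 = 1/4; P(at least one) = 1 − 1/4 = 3/4.

3/4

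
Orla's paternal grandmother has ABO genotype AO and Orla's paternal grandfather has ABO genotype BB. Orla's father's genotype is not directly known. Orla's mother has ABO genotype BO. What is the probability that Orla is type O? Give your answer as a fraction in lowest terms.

Orla's father's ABO genotype from AO × BB: 1/2 AB, 1/2 BO.
Crossing each possibility with the mother BO and summing P(type O): 1/2·0 + 1/2·1/4 = 1/8.

1/8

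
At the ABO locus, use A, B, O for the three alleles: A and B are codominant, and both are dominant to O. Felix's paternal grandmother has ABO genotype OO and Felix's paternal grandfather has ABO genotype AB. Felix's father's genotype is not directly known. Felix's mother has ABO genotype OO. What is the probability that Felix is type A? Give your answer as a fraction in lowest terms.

Felix's father's ABO genotype from OO × AB: 1/2 AO, 1/2 BO.
Crossing each possibility with the mother OO and summing P(type A): 1/2·1/2 + 1/2·0 = 1/4.

1/4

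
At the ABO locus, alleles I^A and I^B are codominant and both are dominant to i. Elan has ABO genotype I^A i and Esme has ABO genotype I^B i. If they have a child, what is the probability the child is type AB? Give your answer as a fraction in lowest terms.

1/4

ABO cross I^A i × I^B i → offspring phenotypes: 1/4 O, 1/4 A, 1/4 B, 1/4 AB.
So P(type AB) = 1/4.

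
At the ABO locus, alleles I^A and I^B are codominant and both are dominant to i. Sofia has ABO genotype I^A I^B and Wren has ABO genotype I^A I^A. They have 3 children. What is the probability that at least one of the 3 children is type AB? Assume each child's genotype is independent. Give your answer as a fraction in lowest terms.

ABO cross I^A I^B × I^A I^A → 1/2 A, 1/2 AB.
So P(type AB) = 1/2 per child.
P(none) = (1/2)^3 = 1/8; P(at least one) = 1 − 1/8 = 7/8.

7/8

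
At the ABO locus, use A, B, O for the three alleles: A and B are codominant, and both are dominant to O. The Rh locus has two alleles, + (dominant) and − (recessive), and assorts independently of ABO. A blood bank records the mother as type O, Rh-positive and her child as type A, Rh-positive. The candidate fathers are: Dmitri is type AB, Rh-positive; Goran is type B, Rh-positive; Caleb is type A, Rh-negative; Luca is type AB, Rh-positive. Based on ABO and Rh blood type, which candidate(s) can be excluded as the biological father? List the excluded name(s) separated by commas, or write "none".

Goran

A candidate is excluded only if no genotype consistent with his phenotype could produce a type A, Rh-positive child with a type O, Rh-positive mother.
Goran (type B, Rh+): no genotype consistent with that phenotype can produce a type-A Rh+ child with a type-O mother.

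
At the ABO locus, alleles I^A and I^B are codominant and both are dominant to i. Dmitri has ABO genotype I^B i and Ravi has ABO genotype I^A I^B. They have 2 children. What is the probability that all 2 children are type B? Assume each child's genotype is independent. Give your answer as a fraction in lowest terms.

1/4

ABO cross I^B i × I^A I^B → 1/4 A, 1/2 B, 1/4 AB.
So P(type B) = 1/2 per child.
All 2 independent: (1/2)^2 = 1/4.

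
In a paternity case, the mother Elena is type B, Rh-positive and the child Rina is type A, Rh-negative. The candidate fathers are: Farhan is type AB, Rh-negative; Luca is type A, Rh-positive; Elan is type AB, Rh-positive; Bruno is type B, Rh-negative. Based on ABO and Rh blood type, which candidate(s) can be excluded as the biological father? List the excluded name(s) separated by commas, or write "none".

Bruno

A candidate is excluded only if no genotype consistent with his phenotype could produce a type A, Rh-negative child with a type B, Rh-positive mother.
Bruno (type B, Rh-): no genotype consistent with that phenotype can produce a type-A Rh- child with a type-B mother.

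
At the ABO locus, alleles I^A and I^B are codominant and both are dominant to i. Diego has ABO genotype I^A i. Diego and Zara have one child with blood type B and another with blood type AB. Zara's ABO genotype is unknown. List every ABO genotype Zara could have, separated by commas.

For each candidate genotype of Zara, check whether crossing it with I^A i can produce every observed child phenotype.
  I^A I^A → possible child types {A} ✗
  I^A I^B → possible child types {A, B, AB} ✓
  I^A i → possible child types {O, A} ✗
  I^B I^B → possible child types {B, AB} ✓
  I^B i → possible child types {O, A, B, AB} ✓
  i i → possible child types {O, A} ✗

I^A I^B, I^B I^B, I^B i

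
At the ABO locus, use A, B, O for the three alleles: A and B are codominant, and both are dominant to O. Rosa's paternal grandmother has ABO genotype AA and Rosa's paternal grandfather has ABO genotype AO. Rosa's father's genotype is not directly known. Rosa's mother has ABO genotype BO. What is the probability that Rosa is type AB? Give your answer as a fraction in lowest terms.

3/8

Rosa's father's ABO genotype from AA × AO: 1/2 AA, 1/2 AO.
Crossing each possibility with the mother BO and summing P(type AB): 1/2·1/2 + 1/2·1/4 = 3/8.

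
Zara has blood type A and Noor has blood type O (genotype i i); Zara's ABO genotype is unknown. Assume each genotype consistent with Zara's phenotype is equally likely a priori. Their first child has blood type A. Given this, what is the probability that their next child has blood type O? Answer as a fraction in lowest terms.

1/6

Possible genotypes: Zara ∈ {I^A I^A, I^A i}; Noor ∈ {i i}.
Weight each parental genotype pair by prior × P(type-A child):
  I^A I^A × i i: posterior weight 2/3; P(next child type O) = 0.
  I^A i × i i: posterior weight 1/3; P(next child type O) = 1/2.
Weighted sum = 1/6.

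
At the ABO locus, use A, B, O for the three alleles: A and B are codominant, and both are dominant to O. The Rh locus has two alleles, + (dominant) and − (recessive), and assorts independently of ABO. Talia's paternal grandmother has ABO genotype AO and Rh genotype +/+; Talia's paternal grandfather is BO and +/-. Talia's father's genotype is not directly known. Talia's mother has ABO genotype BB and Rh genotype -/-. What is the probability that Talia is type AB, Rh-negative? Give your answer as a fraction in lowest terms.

1/16

Talia's father's ABO genotype from AO × BO: 1/4 AB, 1/4 AO, 1/4 BO, 1/4 OO.
Crossing each possibility with the mother BB and summing P(type AB): 1/4·1/2 + 1/4·1/2 + 1/4·0 + 1/4·0 = 1/4.
Similarly for Rh via the father's Rh distribution: P(Rh-) = 1/4.
Independent loci: 1/4 × 1/4 = 1/16.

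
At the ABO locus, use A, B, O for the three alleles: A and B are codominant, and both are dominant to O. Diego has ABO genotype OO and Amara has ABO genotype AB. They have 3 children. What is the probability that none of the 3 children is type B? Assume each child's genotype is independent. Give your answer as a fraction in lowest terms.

ABO cross OO × AB → 1/2 A, 1/2 B.
So P(type B) = 1/2 per child.
P(not type B) = 1/2 for one child; (1/2)^3 = 1/8.

1/8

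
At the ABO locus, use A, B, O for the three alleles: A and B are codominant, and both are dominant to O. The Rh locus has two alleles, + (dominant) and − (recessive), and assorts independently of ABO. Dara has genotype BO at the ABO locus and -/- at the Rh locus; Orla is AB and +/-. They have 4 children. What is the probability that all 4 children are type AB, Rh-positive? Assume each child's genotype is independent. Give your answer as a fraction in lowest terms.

ABO cross BO × AB → 1/4 A, 1/2 B, 1/4 AB.
Rh cross -/- × +/- → 1/2 Rh+, 1/2 Rh-; so P(type AB, Rh-positive) = 1/4 × 1/2 = 1/8 per child.
All 4 independent: (1/8)^4 = 1/4096.

1/4096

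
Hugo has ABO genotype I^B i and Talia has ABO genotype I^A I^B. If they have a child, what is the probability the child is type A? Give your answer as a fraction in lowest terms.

ABO cross I^B i × I^A I^B → offspring phenotypes: 1/4 A, 1/2 B, 1/4 AB.
So P(type A) = 1/4.

1/4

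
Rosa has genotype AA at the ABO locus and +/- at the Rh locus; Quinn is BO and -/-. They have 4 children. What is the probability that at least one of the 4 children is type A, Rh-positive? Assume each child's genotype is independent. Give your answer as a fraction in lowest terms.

175/256

ABO cross AA × BO → 1/2 A, 1/2 AB.
Rh cross +/- × -/- → 1/2 Rh+, 1/2 Rh-; so P(type A, Rh-positive) = 1/2 × 1/2 = 1/4 per child.
P(none) = (3/4)^4 = 81/256; P(at least one) = 1 − 81/256 = 175/256.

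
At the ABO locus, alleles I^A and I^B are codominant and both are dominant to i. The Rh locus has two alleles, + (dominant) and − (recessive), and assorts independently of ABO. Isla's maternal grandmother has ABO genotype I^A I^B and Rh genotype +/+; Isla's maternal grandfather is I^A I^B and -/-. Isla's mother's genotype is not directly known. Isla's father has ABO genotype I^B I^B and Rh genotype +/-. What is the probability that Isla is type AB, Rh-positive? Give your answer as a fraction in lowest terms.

Isla's mother's ABO genotype from I^A I^B × I^A I^B: 1/4 I^A I^A, 1/2 I^A I^B, 1/4 I^B I^B.
Crossing each possibility with the father I^B I^B and summing P(type AB): 1/4·1 + 1/2·1/2 + 1/4·0 = 1/2.
Similarly for Rh via the mother's Rh distribution: P(Rh+) = 3/4.
Independent loci: 1/2 × 3/4 = 3/8.

3/8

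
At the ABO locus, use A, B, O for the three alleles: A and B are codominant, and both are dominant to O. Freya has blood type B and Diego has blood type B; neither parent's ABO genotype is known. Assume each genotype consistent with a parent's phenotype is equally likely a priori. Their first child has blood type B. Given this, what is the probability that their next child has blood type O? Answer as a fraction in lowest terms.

1/20

Possible genotypes: Freya ∈ {BB, BO}; Diego ∈ {BB, BO}.
Weight each parental genotype pair by prior × P(type-B child):
  BB × BB: posterior weight 4/15; P(next child type O) = 0.
  BB × BO: posterior weight 4/15; P(next child type O) = 0.
  BO × BB: posterior weight 4/15; P(next child type O) = 0.
  BO × BO: posterior weight 1/5; P(next child type O) = 1/4.
Weighted sum = 1/20.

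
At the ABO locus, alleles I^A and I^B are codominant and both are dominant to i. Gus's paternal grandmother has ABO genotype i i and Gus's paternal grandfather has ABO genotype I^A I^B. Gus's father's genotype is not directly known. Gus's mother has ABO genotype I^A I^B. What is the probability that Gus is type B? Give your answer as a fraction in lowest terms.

3/8

Gus's father's ABO genotype from i i × I^A I^B: 1/2 I^A i, 1/2 I^B i.
Crossing each possibility with the mother I^A I^B and summing P(type B): 1/2·1/4 + 1/2·1/2 = 3/8.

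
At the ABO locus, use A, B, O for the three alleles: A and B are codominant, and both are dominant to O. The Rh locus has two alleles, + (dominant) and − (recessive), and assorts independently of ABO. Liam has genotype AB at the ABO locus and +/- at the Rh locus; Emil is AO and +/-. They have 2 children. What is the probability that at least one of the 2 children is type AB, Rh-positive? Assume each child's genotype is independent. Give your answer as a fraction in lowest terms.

ABO cross AB × AO → 1/2 A, 1/4 B, 1/4 AB.
Rh cross +/- × +/- → 3/4 Rh+, 1/4 Rh-; so P(type AB, Rh-positive) = 1/4 × 3/4 = 3/16 per child.
P(none) = (13/16)^2 = 169/256; P(at least one) = 1 − 169/256 = 87/256.

87/256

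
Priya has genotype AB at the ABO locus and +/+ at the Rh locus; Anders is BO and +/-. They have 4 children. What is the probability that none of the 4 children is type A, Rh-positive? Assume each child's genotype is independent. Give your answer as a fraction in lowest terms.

ABO cross AB × BO → 1/4 A, 1/2 B, 1/4 AB.
Rh cross +/+ × +/- → 1 Rh+; so P(type A, Rh-positive) = 1/4 × 1 = 1/4 per child.
P(not type A, Rh-positive) = 3/4 for one child; (3/4)^4 = 81/256.

81/256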